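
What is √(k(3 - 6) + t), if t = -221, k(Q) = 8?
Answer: I*√213 ≈ 14.595*I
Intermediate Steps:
√(k(3 - 6) + t) = √(8 - 221) = √(-213) = I*√213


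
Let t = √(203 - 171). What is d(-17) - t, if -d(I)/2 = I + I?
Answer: 68 - 4*√2 ≈ 62.343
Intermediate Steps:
d(I) = -4*I (d(I) = -2*(I + I) = -4*I)
t = 4*√2 (t = √32 = 4*√2 ≈ 5.6569)
d(-17) - t = -4*(-17) - 4*√2 = 68 - 4*√2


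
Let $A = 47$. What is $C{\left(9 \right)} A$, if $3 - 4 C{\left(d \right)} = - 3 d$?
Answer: $\frac{705}{2} \approx 352.5$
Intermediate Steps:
$C{\left(d \right)} = \frac{3}{4} + \frac{3 d}{4}$ ($C{\left(d \right)} = \frac{3}{4} - \frac{\left(-3\right) d}{4} = \frac{3}{4} + \frac{3 d}{4}$)
$C{\left(9 \right)} A = \left(\frac{3}{4} + \frac{3}{4} \cdot 9\right) 47 = \left(\frac{3}{4} + \frac{27}{4}\right) 47 = \frac{15}{2} \cdot 47 = \frac{705}{2}$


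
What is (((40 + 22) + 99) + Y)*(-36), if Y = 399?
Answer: -20160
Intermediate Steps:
(((40 + 22) + 99) + Y)*(-36) = (((40 + 22) + 99) + 399)*(-36) = ((62 + 99) + 399)*(-36) = (161 + 399)*(-36) = 560*(-36) = -20160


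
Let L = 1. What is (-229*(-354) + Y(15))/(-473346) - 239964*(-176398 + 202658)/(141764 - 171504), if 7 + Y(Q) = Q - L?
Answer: 149138296845721/703865502 ≈ 2.1188e+5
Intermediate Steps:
Y(Q) = -8 + Q (Y(Q) = -7 + (Q - 1*1) = -7 + (Q - 1) = -7 + (-1 + Q) = -8 + Q)
(-229*(-354) + Y(15))/(-473346) - 239964*(-176398 + 202658)/(141764 - 171504) = (-229*(-354) + (-8 + 15))/(-473346) - 239964*(-176398 + 202658)/(141764 - 171504) = (81066 + 7)*(-1/473346) - 239964/((-29740/26260)) = 81073*(-1/473346) - 239964/((-29740*1/26260)) = -81073/473346 - 239964/(-1487/1313) = -81073/473346 - 239964*(-1313/1487) = -81073/473346 + 315072732/1487 = 149138296845721/703865502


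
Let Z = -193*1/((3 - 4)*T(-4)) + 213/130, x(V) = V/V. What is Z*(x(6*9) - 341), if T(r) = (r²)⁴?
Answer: -118866193/212992 ≈ -558.08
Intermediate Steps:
x(V) = 1
T(r) = r⁸
Z = 6992129/4259840 (Z = -193*1/(65536*(3 - 4)) + 213/130 = -193/((-1*65536)) + 213*(1/130) = -193/(-65536) + 213/130 = -193*(-1/65536) + 213/130 = 193/65536 + 213/130 = 6992129/4259840 ≈ 1.6414)
Z*(x(6*9) - 341) = 6992129*(1 - 341)/4259840 = (6992129/4259840)*(-340) = -118866193/212992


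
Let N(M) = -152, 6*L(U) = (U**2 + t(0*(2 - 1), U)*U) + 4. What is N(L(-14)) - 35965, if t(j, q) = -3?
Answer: -36117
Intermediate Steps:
L(U) = 2/3 - U/2 + U**2/6 (L(U) = ((U**2 - 3*U) + 4)/6 = (4 + U**2 - 3*U)/6 = 2/3 - U/2 + U**2/6)
N(L(-14)) - 35965 = -152 - 35965 = -36117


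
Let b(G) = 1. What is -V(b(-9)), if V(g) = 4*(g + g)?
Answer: -8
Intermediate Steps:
V(g) = 8*g (V(g) = 4*(2*g) = 8*g)
-V(b(-9)) = -8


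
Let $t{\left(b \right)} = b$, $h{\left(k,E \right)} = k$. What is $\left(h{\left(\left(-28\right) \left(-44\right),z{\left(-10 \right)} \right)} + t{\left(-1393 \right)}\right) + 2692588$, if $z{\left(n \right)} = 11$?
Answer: $2692427$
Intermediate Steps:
$\left(h{\left(\left(-28\right) \left(-44\right),z{\left(-10 \right)} \right)} + t{\left(-1393 \right)}\right) + 2692588 = \left(\left(-28\right) \left(-44\right) - 1393\right) + 2692588 = \left(1232 - 1393\right) + 2692588 = -161 + 2692588 = 2692427$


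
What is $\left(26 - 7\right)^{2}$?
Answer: $361$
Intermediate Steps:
$\left(26 - 7\right)^{2} = 19^{2} = 361$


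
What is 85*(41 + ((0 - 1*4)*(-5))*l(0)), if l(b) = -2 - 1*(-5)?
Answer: 8585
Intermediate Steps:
l(b) = 3 (l(b) = -2 + 5 = 3)
85*(41 + ((0 - 1*4)*(-5))*l(0)) = 85*(41 + ((0 - 1*4)*(-5))*3) = 85*(41 + ((0 - 4)*(-5))*3) = 85*(41 - 4*(-5)*3) = 85*(41 + 20*3) = 85*(41 + 60) = 85*101 = 8585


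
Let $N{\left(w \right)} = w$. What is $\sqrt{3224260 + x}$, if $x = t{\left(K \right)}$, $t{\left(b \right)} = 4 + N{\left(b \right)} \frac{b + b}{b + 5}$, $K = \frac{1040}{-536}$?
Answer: $\frac{8 \sqrt{380161620814}}{2747} \approx 1795.6$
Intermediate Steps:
$K = - \frac{130}{67}$ ($K = 1040 \left(- \frac{1}{536}\right) = - \frac{130}{67} \approx -1.9403$)
$t{\left(b \right)} = 4 + \frac{2 b^{2}}{5 + b}$ ($t{\left(b \right)} = 4 + b \frac{b + b}{b + 5} = 4 + b \frac{2 b}{5 + b} = 4 + \frac{2 b^{2}}{5 + b}$)
$x = \frac{17748}{2747}$ ($x = \frac{2 \left(10 + \left(- \frac{130}{67}\right)^{2} + 2 \left(- \frac{130}{67}\right)\right)}{5 - \frac{130}{67}} = \frac{2 \left(10 + \frac{16900}{4489} - \frac{260}{67}\right)}{\frac{205}{67}} = 2 \cdot \frac{67}{205} \cdot \frac{44370}{4489} = \frac{17748}{2747} \approx 6.4609$)
$\sqrt{3224260 + x} = \sqrt{3224260 + \frac{17748}{2747}} = \sqrt{\frac{8857059968}{2747}} = \frac{8 \sqrt{380161620814}}{2747}$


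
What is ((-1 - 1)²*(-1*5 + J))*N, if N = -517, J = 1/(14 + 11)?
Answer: 256432/25 ≈ 10257.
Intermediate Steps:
J = 1/25 ≈ 0.040000
((-1 - 1)²*(-1*5 + J))*N = ((-1 - 1)²*(-1*5 + 1/25))*(-517) = ((-2)²*(-5 + 1/25))*(-517) = (4*(-124/25))*(-517) = -496/25*(-517) = 256432/25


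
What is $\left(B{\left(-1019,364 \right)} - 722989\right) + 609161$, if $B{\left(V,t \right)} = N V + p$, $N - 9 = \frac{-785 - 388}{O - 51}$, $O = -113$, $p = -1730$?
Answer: $- \frac{21650843}{164} \approx -1.3202 \cdot 10^{5}$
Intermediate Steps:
$N = \frac{2649}{164}$ ($N = 9 + \frac{-785 - 388}{-113 - 51} = 9 - \frac{1173}{-164} = 9 - - \frac{1173}{164} = 9 + \frac{1173}{164} = \frac{2649}{164} \approx 16.152$)
$B{\left(V,t \right)} = -1730 + \frac{2649 V}{164}$ ($B{\left(V,t \right)} = \frac{2649 V}{164} - 1730 = -1730 + \frac{2649 V}{164}$)
$\left(B{\left(-1019,364 \right)} - 722989\right) + 609161 = \left(\left(-1730 + \frac{2649}{164} \left(-1019\right)\right) - 722989\right) + 609161 = \left(\left(-1730 - \frac{2699331}{164}\right) - 722989\right) + 609161 = \left(- \frac{2983051}{164} - 722989\right) + 609161 = - \frac{121553247}{164} + 609161 = - \frac{21650843}{164}$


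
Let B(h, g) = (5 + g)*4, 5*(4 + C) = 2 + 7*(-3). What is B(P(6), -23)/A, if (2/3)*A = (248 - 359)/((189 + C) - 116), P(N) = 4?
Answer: 5216/185 ≈ 28.195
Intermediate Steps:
C = -39/5 (C = -4 + (2 + 7*(-3))/5 = -4 + (2 - 21)/5 = -4 + (1/5)*(-19) = -4 - 19/5 = -39/5 ≈ -7.8000)
B(h, g) = 20 + 4*g
A = -1665/652 (A = 3*((248 - 359)/((189 - 39/5) - 116))/2 = 3*(-111/(906/5 - 116))/2 = 3*(-111/326/5)/2 = 3*(-111*5/326)/2 = (3/2)*(-555/326) = -1665/652 ≈ -2.5537)
B(P(6), -23)/A = (20 + 4*(-23))/(-1665/652) = (20 - 92)*(-652/1665) = -72*(-652/1665) = 5216/185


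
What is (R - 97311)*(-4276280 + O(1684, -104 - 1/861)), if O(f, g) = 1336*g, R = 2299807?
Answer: -8372808806963200/861 ≈ -9.7245e+12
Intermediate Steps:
(R - 97311)*(-4276280 + O(1684, -104 - 1/861)) = (2299807 - 97311)*(-4276280 + 1336*(-104 - 1/861)) = 2202496*(-4276280 + 1336*(-104 - 1*1/861)) = 2202496*(-4276280 + 1336*(-104 - 1/861)) = 2202496*(-4276280 + 1336*(-89545/861)) = 2202496*(-4276280 - 119632120/861) = 2202496*(-3801509200/861) = -8372808806963200/861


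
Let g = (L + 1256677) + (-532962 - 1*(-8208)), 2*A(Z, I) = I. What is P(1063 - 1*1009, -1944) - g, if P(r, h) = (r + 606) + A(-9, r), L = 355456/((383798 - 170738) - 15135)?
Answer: -144730240756/197925 ≈ -7.3124e+5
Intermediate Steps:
L = 355456/197925 (L = 355456/(213060 - 15135) = 355456/197925 ≈ 1.7959)
A(Z, I) = I/2
P(r, h) = 606 + 3*r/2 (P(r, h) = (r + 606) + r/2 = (606 + r) + r/2 = 606 + 3*r/2)
g = 144866215231/197925 (g = (355456/197925 + 1256677) + (-532962 - 1*(-8208)) = 248728150681/197925 + (-532962 + 8208) = 248728150681/197925 - 524754 = 144866215231/197925 ≈ 7.3193e+5)
P(1063 - 1*1009, -1944) - g = (606 + 3*(1063 - 1*1009)/2) - 1*144866215231/197925 = (606 + 3*(1063 - 1009)/2) - 144866215231/197925 = (606 + (3/2)*54) - 144866215231/197925 = (606 + 81) - 144866215231/197925 = 687 - 144866215231/197925 = -144730240756/197925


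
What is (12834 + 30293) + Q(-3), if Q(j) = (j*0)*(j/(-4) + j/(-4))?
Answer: 43127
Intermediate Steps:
Q(j) = 0 (Q(j) = 0*(j*(-¼) + j*(-¼)) = 0*(-j/4 - j/4) = 0*(-j/2) = 0)
(12834 + 30293) + Q(-3) = (12834 + 30293) + 0 = 43127 + 0 = 43127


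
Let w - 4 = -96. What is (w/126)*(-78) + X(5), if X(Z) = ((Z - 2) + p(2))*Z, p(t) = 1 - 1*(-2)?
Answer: 1826/21 ≈ 86.952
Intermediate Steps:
w = -92 (w = 4 - 96 = -92)
p(t) = 3 (p(t) = 1 + 2 = 3)
X(Z) = Z*(1 + Z) (X(Z) = ((Z - 2) + 3)*Z = ((-2 + Z) + 3)*Z = (1 + Z)*Z = Z*(1 + Z))
(w/126)*(-78) + X(5) = -92/126*(-78) + 5*(1 + 5) = -92*1/126*(-78) + 5*6 = -46/63*(-78) + 30 = 1196/21 + 30 = 1826/21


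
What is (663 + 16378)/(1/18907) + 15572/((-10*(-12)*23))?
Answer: 222313992923/690 ≈ 3.2219e+8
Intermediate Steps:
(663 + 16378)/(1/18907) + 15572/((-10*(-12)*23)) = 17041/(1/18907) + 15572/((120*23)) = 17041*18907 + 15572/2760 = 322194187 + 15572*(1/2760) = 322194187 + 3893/690 = 222313992923/690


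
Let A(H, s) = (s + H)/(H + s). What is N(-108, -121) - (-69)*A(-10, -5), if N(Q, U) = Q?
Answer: -39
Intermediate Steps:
A(H, s) = 1 (A(H, s) = (H + s)/(H + s) = 1)
N(-108, -121) - (-69)*A(-10, -5) = -108 - (-69) = -108 - 1*(-69) = -108 + 69 = -39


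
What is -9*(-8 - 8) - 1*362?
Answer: -218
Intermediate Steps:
-9*(-8 - 8) - 1*362 = -9*(-16) - 362 = 144 - 362 = -218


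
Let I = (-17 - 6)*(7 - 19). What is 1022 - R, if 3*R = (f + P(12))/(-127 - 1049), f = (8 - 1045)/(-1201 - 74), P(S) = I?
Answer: 270441961/264600 ≈ 1022.1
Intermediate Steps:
I = 276 (I = -23*(-12) = 276)
P(S) = 276
f = 61/75 (f = -1037/(-1275) = -1037*(-1/1275) = 61/75 ≈ 0.81333)
R = -20761/264600 (R = ((61/75 + 276)/(-127 - 1049))/3 = ((20761/75)/(-1176))/3 = ((20761/75)*(-1/1176))/3 = (⅓)*(-20761/88200) = -20761/264600 ≈ -0.078462)
1022 - R = 1022 - 1*(-20761/264600) = 1022 + 20761/264600 = 270441961/264600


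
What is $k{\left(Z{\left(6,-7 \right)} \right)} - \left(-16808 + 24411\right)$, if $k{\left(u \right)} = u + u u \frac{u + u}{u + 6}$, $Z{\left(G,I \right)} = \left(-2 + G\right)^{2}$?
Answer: $- \frac{79361}{11} \approx -7214.6$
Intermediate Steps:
$k{\left(u \right)} = u + \frac{2 u^{3}}{6 + u}$ ($k{\left(u \right)} = u + u^{2} \frac{2 u}{6 + u} = u + \frac{2 u^{3}}{6 + u}$)
$k{\left(Z{\left(6,-7 \right)} \right)} - \left(-16808 + 24411\right) = \frac{\left(-2 + 6\right)^{2} \left(6 + \left(-2 + 6\right)^{2} + 2 \left(\left(-2 + 6\right)^{2}\right)^{2}\right)}{6 + \left(-2 + 6\right)^{2}} - \left(-16808 + 24411\right) = \frac{4^{2} \left(6 + 4^{2} + 2 \left(4^{2}\right)^{2}\right)}{6 + 4^{2}} - 7603 = \frac{16 \left(6 + 16 + 2 \cdot 16^{2}\right)}{6 + 16} - 7603 = \frac{16 \left(6 + 16 + 2 \cdot 256\right)}{22} - 7603 = 16 \cdot \frac{1}{22} \left(6 + 16 + 512\right) - 7603 = 16 \cdot \frac{1}{22} \cdot 534 - 7603 = \frac{4272}{11} - 7603 = - \frac{79361}{11}$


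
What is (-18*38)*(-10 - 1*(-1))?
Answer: 6156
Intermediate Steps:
(-18*38)*(-10 - 1*(-1)) = -684*(-10 + 1) = -684*(-9) = 6156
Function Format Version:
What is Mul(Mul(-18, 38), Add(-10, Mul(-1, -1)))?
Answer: 6156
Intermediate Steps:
Mul(Mul(-18, 38), Add(-10, Mul(-1, -1))) = Mul(-684, Add(-10, 1)) = Mul(-684, -9) = 6156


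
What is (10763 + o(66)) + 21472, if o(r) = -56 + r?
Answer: 32245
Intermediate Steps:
(10763 + o(66)) + 21472 = (10763 + (-56 + 66)) + 21472 = (10763 + 10) + 21472 = 10773 + 21472 = 32245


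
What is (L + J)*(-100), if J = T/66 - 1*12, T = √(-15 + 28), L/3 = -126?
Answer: 39000 - 50*√13/33 ≈ 38995.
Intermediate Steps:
L = -378 (L = 3*(-126) = -378)
T = √13 ≈ 3.6056
J = -12 + √13/66 (J = √13/66 - 1*12 = √13*(1/66) - 12 = √13/66 - 12 = -12 + √13/66 ≈ -11.945)
(L + J)*(-100) = (-378 + (-12 + √13/66))*(-100) = (-390 + √13/66)*(-100) = 39000 - 50*√13/33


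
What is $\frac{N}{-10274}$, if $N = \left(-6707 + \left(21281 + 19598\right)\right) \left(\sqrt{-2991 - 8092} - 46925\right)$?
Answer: $\frac{801760550}{5137} - \frac{17086 i \sqrt{11083}}{5137} \approx 1.5608 \cdot 10^{5} - 350.15 i$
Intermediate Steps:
$N = -1603521100 + 34172 i \sqrt{11083}$ ($N = \left(-6707 + 40879\right) \left(\sqrt{-11083} - 46925\right) = 34172 \left(i \sqrt{11083} - 46925\right) = 34172 \left(-46925 + i \sqrt{11083}\right) = -1603521100 + 34172 i \sqrt{11083} \approx -1.6035 \cdot 10^{9} + 3.5975 \cdot 10^{6} i$)
$\frac{N}{-10274} = \frac{-1603521100 + 34172 i \sqrt{11083}}{-10274} = \left(-1603521100 + 34172 i \sqrt{11083}\right) \left(- \frac{1}{10274}\right) = \frac{801760550}{5137} - \frac{17086 i \sqrt{11083}}{5137}$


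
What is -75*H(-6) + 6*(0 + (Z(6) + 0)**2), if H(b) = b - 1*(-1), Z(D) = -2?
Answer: 399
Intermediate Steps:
H(b) = 1 + b (H(b) = b + 1 = 1 + b)
-75*H(-6) + 6*(0 + (Z(6) + 0)**2) = -75*(1 - 6) + 6*(0 + (-2 + 0)**2) = -75*(-5) + 6*(0 + (-2)**2) = 375 + 6*(0 + 4) = 375 + 6*4 = 375 + 24 = 399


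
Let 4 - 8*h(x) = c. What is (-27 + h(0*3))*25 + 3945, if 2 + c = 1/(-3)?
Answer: 78955/24 ≈ 3289.8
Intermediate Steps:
c = -7/3 (c = -2 + 1/(-3) = -2 - ⅓ = -7/3 ≈ -2.3333)
h(x) = 19/24 (h(x) = ½ - ⅛*(-7/3) = ½ + 7/24 = 19/24)
(-27 + h(0*3))*25 + 3945 = (-27 + 19/24)*25 + 3945 = -629/24*25 + 3945 = -15725/24 + 3945 = 78955/24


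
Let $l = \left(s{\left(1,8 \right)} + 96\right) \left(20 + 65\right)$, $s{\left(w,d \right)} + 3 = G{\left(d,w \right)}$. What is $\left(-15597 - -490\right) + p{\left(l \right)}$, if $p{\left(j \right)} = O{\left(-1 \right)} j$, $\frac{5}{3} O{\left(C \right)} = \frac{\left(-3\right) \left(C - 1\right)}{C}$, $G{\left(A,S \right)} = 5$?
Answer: $-45095$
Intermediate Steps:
$s{\left(w,d \right)} = 2$ ($s{\left(w,d \right)} = -3 + 5 = 2$)
$l = 8330$ ($l = \left(2 + 96\right) \left(20 + 65\right) = 98 \cdot 85 = 8330$)
$O{\left(C \right)} = \frac{3 \left(3 - 3 C\right)}{5 C}$ ($O{\left(C \right)} = \frac{3 \frac{\left(-3\right) \left(C - 1\right)}{C}}{5} = \frac{3 \frac{\left(-3\right) \left(-1 + C\right)}{C}}{5} = \frac{3 \frac{3 - 3 C}{C}}{5} = \frac{3 \left(3 - 3 C\right)}{5 C}$)
$p{\left(j \right)} = - \frac{18 j}{5}$ ($p{\left(j \right)} = \frac{9 \left(1 - -1\right)}{5 \left(-1\right)} j = \frac{9}{5} \left(-1\right) \left(1 + 1\right) j = \frac{9}{5} \left(-1\right) 2 j = - \frac{18 j}{5}$)
$\left(-15597 - -490\right) + p{\left(l \right)} = \left(-15597 - -490\right) - 29988 = \left(-15597 + 490\right) - 29988 = -15107 - 29988 = -45095$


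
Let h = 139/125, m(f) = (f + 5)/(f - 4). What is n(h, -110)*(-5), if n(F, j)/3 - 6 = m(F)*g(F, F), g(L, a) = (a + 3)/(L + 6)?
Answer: -22993170/320929 ≈ -71.646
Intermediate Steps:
g(L, a) = (3 + a)/(6 + L)
m(f) = (5 + f)/(-4 + f)
h = 139/125 (h = 139*(1/125) = 139/125 ≈ 1.1120)
n(F, j) = 18 + 3*(3 + F)*(5 + F)/((-4 + F)*(6 + F)) (n(F, j) = 18 + 3*(((5 + F)/(-4 + F))*((3 + F)/(6 + F))) = 18 + 3*((3 + F)*(5 + F)/((-4 + F)*(6 + F))) = 18 + 3*(3 + F)*(5 + F)/((-4 + F)*(6 + F)))
n(h, -110)*(-5) = (3*(-129 + 7*(139/125)**2 + 20*(139/125))/(-24 + (139/125)**2 + 2*(139/125)))*(-5) = (3*(-129 + 7*(19321/15625) + 556/25)/(-24 + 19321/15625 + 278/125))*(-5) = (3*(-129 + 135247/15625 + 556/25)/(-320929/15625))*(-5) = (3*(-15625/320929)*(-1532878/15625))*(-5) = (4598634/320929)*(-5) = -22993170/320929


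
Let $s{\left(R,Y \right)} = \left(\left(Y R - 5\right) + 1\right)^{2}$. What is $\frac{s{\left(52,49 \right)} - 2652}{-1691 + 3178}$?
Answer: $\frac{6469284}{1487} \approx 4350.6$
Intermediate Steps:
$s{\left(R,Y \right)} = \left(-4 + R Y\right)^{2}$ ($s{\left(R,Y \right)} = \left(\left(R Y - 5\right) + 1\right)^{2} = \left(\left(-5 + R Y\right) + 1\right)^{2} = \left(-4 + R Y\right)^{2}$)
$\frac{s{\left(52,49 \right)} - 2652}{-1691 + 3178} = \frac{\left(-4 + 52 \cdot 49\right)^{2} - 2652}{-1691 + 3178} = \frac{\left(-4 + 2548\right)^{2} - 2652}{1487} = \left(2544^{2} - 2652\right) \frac{1}{1487} = \left(6471936 - 2652\right) \frac{1}{1487} = 6469284 \cdot \frac{1}{1487} = \frac{6469284}{1487}$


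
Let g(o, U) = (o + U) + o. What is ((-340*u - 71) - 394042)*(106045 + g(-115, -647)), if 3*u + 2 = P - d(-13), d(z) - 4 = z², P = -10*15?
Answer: -37574387984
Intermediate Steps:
P = -150
d(z) = 4 + z²
u = -325/3 (u = -⅔ + (-150 - (4 + (-13)²))/3 = -⅔ + (-150 - (4 + 169))/3 = -⅔ + (-150 - 1*173)/3 = -⅔ + (-150 - 173)/3 = -⅔ + (⅓)*(-323) = -⅔ - 323/3 = -325/3 ≈ -108.33)
g(o, U) = U + 2*o (g(o, U) = (U + o) + o = U + 2*o)
((-340*u - 71) - 394042)*(106045 + g(-115, -647)) = ((-340*(-325/3) - 71) - 394042)*(106045 + (-647 + 2*(-115))) = ((110500/3 - 71) - 394042)*(106045 + (-647 - 230)) = (110287/3 - 394042)*(106045 - 877) = -1071839/3*105168 = -37574387984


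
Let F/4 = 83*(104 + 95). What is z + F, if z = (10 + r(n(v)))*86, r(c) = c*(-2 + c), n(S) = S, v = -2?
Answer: 67616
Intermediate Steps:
z = 1548 (z = (10 - 2*(-2 - 2))*86 = (10 - 2*(-4))*86 = (10 + 8)*86 = 18*86 = 1548)
F = 66068 (F = 4*(83*(104 + 95)) = 4*(83*199) = 4*16517 = 66068)
z + F = 1548 + 66068 = 67616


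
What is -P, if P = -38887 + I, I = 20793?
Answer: 18094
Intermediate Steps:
P = -18094 (P = -38887 + 20793 = -18094)
-P = -1*(-18094) = 18094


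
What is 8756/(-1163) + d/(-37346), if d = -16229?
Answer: -308127249/43433398 ≈ -7.0942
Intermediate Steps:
8756/(-1163) + d/(-37346) = 8756/(-1163) - 16229/(-37346) = 8756*(-1/1163) - 16229*(-1/37346) = -8756/1163 + 16229/37346 = -308127249/43433398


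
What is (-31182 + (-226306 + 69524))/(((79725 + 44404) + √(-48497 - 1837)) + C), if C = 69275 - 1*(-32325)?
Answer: -14142975252/16984543925 + 187964*I*√50334/50953631775 ≈ -0.8327 + 0.00082762*I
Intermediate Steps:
C = 101600 (C = 69275 + 32325 = 101600)
(-31182 + (-226306 + 69524))/(((79725 + 44404) + √(-48497 - 1837)) + C) = (-31182 + (-226306 + 69524))/(((79725 + 44404) + √(-48497 - 1837)) + 101600) = (-31182 - 156782)/((124129 + √(-50334)) + 101600) = -187964/((124129 + I*√50334) + 101600) = -187964/(225729 + I*√50334)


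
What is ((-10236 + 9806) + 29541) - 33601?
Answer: -4490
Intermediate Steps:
((-10236 + 9806) + 29541) - 33601 = (-430 + 29541) - 33601 = 29111 - 33601 = -4490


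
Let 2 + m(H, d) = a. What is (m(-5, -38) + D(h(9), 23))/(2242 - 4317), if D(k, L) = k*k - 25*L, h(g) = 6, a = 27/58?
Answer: 31351/120350 ≈ 0.26050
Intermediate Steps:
a = 27/58 (a = 27*(1/58) = 27/58 ≈ 0.46552)
m(H, d) = -89/58 (m(H, d) = -2 + 27/58 = -89/58)
D(k, L) = k² - 25*L
(m(-5, -38) + D(h(9), 23))/(2242 - 4317) = (-89/58 + (6² - 25*23))/(2242 - 4317) = (-89/58 + (36 - 575))/(-2075) = (-89/58 - 539)*(-1/2075) = -31351/58*(-1/2075) = 31351/120350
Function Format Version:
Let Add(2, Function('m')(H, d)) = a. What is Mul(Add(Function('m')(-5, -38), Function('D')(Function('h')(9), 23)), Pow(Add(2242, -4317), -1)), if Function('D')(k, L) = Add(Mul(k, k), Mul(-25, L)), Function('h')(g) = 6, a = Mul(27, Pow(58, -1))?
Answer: Rational(31351, 120350) ≈ 0.26050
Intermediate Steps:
a = Rational(27, 58) (a = Mul(27, Rational(1, 58)) = Rational(27, 58) ≈ 0.46552)
Function('m')(H, d) = Rational(-89, 58) (Function('m')(H, d) = Add(-2, Rational(27, 58)) = Rational(-89, 58))
Function('D')(k, L) = Add(Pow(k, 2), Mul(-25, L))
Mul(Add(Function('m')(-5, -38), Function('D')(Function('h')(9), 23)), Pow(Add(2242, -4317), -1)) = Mul(Add(Rational(-89, 58), Add(Pow(6, 2), Mul(-25, 23))), Pow(Add(2242, -4317), -1)) = Mul(Add(Rational(-89, 58), Add(36, -575)), Pow(-2075, -1)) = Mul(Add(Rational(-89, 58), -539), Rational(-1, 2075)) = Mul(Rational(-31351, 58), Rational(-1, 2075)) = Rational(31351, 120350)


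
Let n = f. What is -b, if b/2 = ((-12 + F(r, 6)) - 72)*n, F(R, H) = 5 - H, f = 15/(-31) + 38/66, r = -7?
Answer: 15980/1023 ≈ 15.621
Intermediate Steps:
f = 94/1023 (f = 15*(-1/31) + 38*(1/66) = -15/31 + 19/33 = 94/1023 ≈ 0.091887)
n = 94/1023 ≈ 0.091887
b = -15980/1023 (b = 2*(((-12 + (5 - 1*6)) - 72)*(94/1023)) = 2*(((-12 + (5 - 6)) - 72)*(94/1023)) = 2*(((-12 - 1) - 72)*(94/1023)) = 2*((-13 - 72)*(94/1023)) = 2*(-85*94/1023) = 2*(-7990/1023) = -15980/1023 ≈ -15.621)
-b = -1*(-15980/1023) = 15980/1023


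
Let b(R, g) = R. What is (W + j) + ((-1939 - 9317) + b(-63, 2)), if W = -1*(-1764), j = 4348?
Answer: -5207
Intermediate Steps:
W = 1764
(W + j) + ((-1939 - 9317) + b(-63, 2)) = (1764 + 4348) + ((-1939 - 9317) - 63) = 6112 + (-11256 - 63) = 6112 - 11319 = -5207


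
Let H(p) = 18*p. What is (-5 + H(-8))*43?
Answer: -6407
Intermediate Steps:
(-5 + H(-8))*43 = (-5 + 18*(-8))*43 = (-5 - 144)*43 = -149*43 = -6407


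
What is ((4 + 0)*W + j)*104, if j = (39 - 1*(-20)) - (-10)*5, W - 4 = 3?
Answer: 14248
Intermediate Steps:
W = 7 (W = 4 + 3 = 7)
j = 109 (j = (39 + 20) - 1*(-50) = 59 + 50 = 109)
((4 + 0)*W + j)*104 = ((4 + 0)*7 + 109)*104 = (4*7 + 109)*104 = (28 + 109)*104 = 137*104 = 14248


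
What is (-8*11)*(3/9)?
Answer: -88/3 ≈ -29.333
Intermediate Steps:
(-8*11)*(3/9) = -264/9 = -88*⅓ = -88/3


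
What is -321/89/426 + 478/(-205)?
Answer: -6062899/2590790 ≈ -2.3402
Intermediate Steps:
-321/89/426 + 478/(-205) = -321*1/89*(1/426) + 478*(-1/205) = -321/89*1/426 - 478/205 = -107/12638 - 478/205 = -6062899/2590790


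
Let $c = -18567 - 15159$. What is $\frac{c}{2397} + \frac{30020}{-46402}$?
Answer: $- \frac{272818632}{18537599} \approx -14.717$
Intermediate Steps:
$c = -33726$ ($c = -18567 - 15159 = -33726$)
$\frac{c}{2397} + \frac{30020}{-46402} = - \frac{33726}{2397} + \frac{30020}{-46402} = \left(-33726\right) \frac{1}{2397} + 30020 \left(- \frac{1}{46402}\right) = - \frac{11242}{799} - \frac{15010}{23201} = - \frac{272818632}{18537599}$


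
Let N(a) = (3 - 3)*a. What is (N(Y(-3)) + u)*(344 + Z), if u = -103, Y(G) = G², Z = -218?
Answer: -12978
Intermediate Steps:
N(a) = 0 (N(a) = 0*a = 0)
(N(Y(-3)) + u)*(344 + Z) = (0 - 103)*(344 - 218) = -103*126 = -12978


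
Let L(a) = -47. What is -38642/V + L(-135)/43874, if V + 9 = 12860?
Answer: -1695983105/563824774 ≈ -3.0080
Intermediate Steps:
V = 12851 (V = -9 + 12860 = 12851)
-38642/V + L(-135)/43874 = -38642/12851 - 47/43874 = -1695983105/563824774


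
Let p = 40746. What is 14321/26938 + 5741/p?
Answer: 184543631/274403937 ≈ 0.67253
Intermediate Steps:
14321/26938 + 5741/p = 14321/26938 + 5741/40746 = 184543631/274403937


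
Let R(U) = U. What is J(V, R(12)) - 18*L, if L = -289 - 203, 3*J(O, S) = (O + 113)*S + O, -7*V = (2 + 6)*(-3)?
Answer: 65260/7 ≈ 9322.9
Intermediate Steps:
V = 24/7 (V = -(2 + 6)*(-3)/7 = -8*(-3)/7 = -⅐*(-24) = 24/7 ≈ 3.4286)
J(O, S) = O/3 + S*(113 + O)/3 (J(O, S) = ((O + 113)*S + O)/3 = ((113 + O)*S + O)/3 = (S*(113 + O) + O)/3 = (O + S*(113 + O))/3 = O/3 + S*(113 + O)/3)
L = -492
J(V, R(12)) - 18*L = ((⅓)*(24/7) + (113/3)*12 + (⅓)*(24/7)*12) - 18*(-492) = (8/7 + 452 + 96/7) + 8856 = 3268/7 + 8856 = 65260/7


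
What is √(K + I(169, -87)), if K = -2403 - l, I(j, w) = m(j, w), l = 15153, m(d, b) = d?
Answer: I*√17387 ≈ 131.86*I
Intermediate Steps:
I(j, w) = j
K = -17556 (K = -2403 - 1*15153 = -2403 - 15153 = -17556)
√(K + I(169, -87)) = √(-17556 + 169) = √(-17387) = I*√17387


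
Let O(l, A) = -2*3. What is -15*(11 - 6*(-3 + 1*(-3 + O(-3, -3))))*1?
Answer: -1245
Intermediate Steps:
O(l, A) = -6
-15*(11 - 6*(-3 + 1*(-3 + O(-3, -3))))*1 = -15*(11 - 6*(-3 + 1*(-3 - 6)))*1 = -15*(11 - 6*(-3 + 1*(-9)))*1 = -15*(11 - 6*(-3 - 9))*1 = -15*(11 - 6*(-12))*1 = -15*(11 - 1*(-72))*1 = -15*(11 + 72)*1 = -15*83*1 = -1245*1 = -1245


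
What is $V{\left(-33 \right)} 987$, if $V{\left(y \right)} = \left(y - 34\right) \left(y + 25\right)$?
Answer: $529032$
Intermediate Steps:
$V{\left(y \right)} = \left(-34 + y\right) \left(25 + y\right)$
$V{\left(-33 \right)} 987 = \left(-850 + \left(-33\right)^{2} - -297\right) 987 = \left(-850 + 1089 + 297\right) 987 = 536 \cdot 987 = 529032$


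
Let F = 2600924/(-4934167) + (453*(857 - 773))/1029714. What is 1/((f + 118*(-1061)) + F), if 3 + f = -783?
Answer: -120970972339/15240466275654982 ≈ -7.9375e-6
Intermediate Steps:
f = -786 (f = -3 - 783 = -786)
F = -59296498406/120970972339 (F = 2600924*(-1/4934167) + (453*84)*(1/1029714) = -2600924/4934167 + 38052*(1/1029714) = -2600924/4934167 + 906/24517 = -59296498406/120970972339 ≈ -0.49017)
1/((f + 118*(-1061)) + F) = 1/((-786 + 118*(-1061)) - 59296498406/120970972339) = 1/((-786 - 125198) - 59296498406/120970972339) = 1/(-125984 - 59296498406/120970972339) = 1/(-15240466275654982/120970972339) = -120970972339/15240466275654982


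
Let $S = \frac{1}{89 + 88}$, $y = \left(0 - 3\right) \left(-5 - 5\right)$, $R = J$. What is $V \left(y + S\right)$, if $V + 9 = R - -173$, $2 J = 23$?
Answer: $\frac{621387}{118} \approx 5266.0$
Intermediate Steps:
$J = \frac{23}{2}$ ($J = \frac{1}{2} \cdot 23 = \frac{23}{2} \approx 11.5$)
$R = \frac{23}{2} \approx 11.5$
$V = \frac{351}{2}$ ($V = -9 + \left(\frac{23}{2} - -173\right) = -9 + \left(\frac{23}{2} + 173\right) = -9 + \frac{369}{2} = \frac{351}{2} \approx 175.5$)
$y = 30$ ($y = \left(-3\right) \left(-10\right) = 30$)
$S = \frac{1}{177} \approx 0.0056497$
$V \left(y + S\right) = \frac{351 \left(30 + \frac{1}{177}\right)}{2} = \frac{351}{2} \cdot \frac{5311}{177} = \frac{621387}{118}$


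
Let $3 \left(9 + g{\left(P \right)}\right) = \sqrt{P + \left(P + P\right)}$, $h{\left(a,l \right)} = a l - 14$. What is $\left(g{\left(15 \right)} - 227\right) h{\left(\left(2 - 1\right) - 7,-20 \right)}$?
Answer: $-25016 + 106 \sqrt{5} \approx -24779.0$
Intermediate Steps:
$h{\left(a,l \right)} = -14 + a l$
$g{\left(P \right)} = -9 + \frac{\sqrt{3} \sqrt{P}}{3}$ ($g{\left(P \right)} = -9 + \frac{\sqrt{P + \left(P + P\right)}}{3} = -9 + \frac{\sqrt{P + 2 P}}{3} = -9 + \frac{\sqrt{3 P}}{3} = -9 + \frac{\sqrt{3} \sqrt{P}}{3}$)
$\left(g{\left(15 \right)} - 227\right) h{\left(\left(2 - 1\right) - 7,-20 \right)} = \left(\left(-9 + \frac{\sqrt{3} \sqrt{15}}{3}\right) - 227\right) \left(-14 + \left(\left(2 - 1\right) - 7\right) \left(-20\right)\right) = \left(\left(-9 + \sqrt{5}\right) - 227\right) \left(-14 + \left(1 - 7\right) \left(-20\right)\right) = \left(-236 + \sqrt{5}\right) \left(-14 - -120\right) = \left(-236 + \sqrt{5}\right) \left(-14 + 120\right) = \left(-236 + \sqrt{5}\right) 106 = -25016 + 106 \sqrt{5}$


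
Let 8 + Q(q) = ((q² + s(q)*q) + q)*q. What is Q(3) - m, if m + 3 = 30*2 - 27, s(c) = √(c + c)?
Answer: -2 + 9*√6 ≈ 20.045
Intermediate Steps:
s(c) = √2*√c (s(c) = √(2*c) = √2*√c)
Q(q) = -8 + q*(q + q² + √2*q^(3/2)) (Q(q) = -8 + ((q² + (√2*√q)*q) + q)*q = -8 + ((q² + √2*q^(3/2)) + q)*q = -8 + (q + q² + √2*q^(3/2))*q = -8 + q*(q + q² + √2*q^(3/2)))
m = 30 (m = -3 + (30*2 - 27) = -3 + (60 - 27) = -3 + 33 = 30)
Q(3) - m = (-8 + 3² + 3³ + √2*3^(5/2)) - 1*30 = (-8 + 9 + 27 + √2*(9*√3)) - 30 = (-8 + 9 + 27 + 9*√6) - 30 = (28 + 9*√6) - 30 = -2 + 9*√6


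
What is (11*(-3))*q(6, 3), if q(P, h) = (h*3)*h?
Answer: -891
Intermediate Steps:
q(P, h) = 3*h² (q(P, h) = (3*h)*h = 3*h²)
(11*(-3))*q(6, 3) = (11*(-3))*(3*3²) = -99*9 = -33*27 = -891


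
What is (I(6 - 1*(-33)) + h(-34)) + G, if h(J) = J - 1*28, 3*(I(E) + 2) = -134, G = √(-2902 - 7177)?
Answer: -326/3 + I*√10079 ≈ -108.67 + 100.39*I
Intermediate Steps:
G = I*√10079 (G = √(-10079) = I*√10079 ≈ 100.39*I)
I(E) = -140/3 (I(E) = -2 + (⅓)*(-134) = -2 - 134/3 = -140/3)
h(J) = -28 + J (h(J) = J - 28 = -28 + J)
(I(6 - 1*(-33)) + h(-34)) + G = (-140/3 + (-28 - 34)) + I*√10079 = (-140/3 - 62) + I*√10079 = -326/3 + I*√10079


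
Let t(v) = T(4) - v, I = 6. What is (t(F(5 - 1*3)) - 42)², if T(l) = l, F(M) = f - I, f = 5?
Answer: 1369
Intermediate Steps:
F(M) = -1 (F(M) = 5 - 1*6 = 5 - 6 = -1)
t(v) = 4 - v
(t(F(5 - 1*3)) - 42)² = ((4 - 1*(-1)) - 42)² = ((4 + 1) - 42)² = (5 - 42)² = (-37)² = 1369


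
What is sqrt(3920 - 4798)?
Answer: I*sqrt(878) ≈ 29.631*I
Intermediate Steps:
sqrt(3920 - 4798) = sqrt(-878) = I*sqrt(878)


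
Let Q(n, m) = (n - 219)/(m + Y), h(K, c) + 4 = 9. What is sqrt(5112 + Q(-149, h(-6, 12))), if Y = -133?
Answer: sqrt(81838)/4 ≈ 71.518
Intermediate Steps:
h(K, c) = 5 (h(K, c) = -4 + 9 = 5)
Q(n, m) = (-219 + n)/(-133 + m) (Q(n, m) = (n - 219)/(m - 133) = (-219 + n)/(-133 + m))
sqrt(5112 + Q(-149, h(-6, 12))) = sqrt(5112 + (-219 - 149)/(-133 + 5)) = sqrt(5112 - 368/(-128)) = sqrt(5112 - 1/128*(-368)) = sqrt(5112 + 23/8) = sqrt(40919/8) = sqrt(81838)/4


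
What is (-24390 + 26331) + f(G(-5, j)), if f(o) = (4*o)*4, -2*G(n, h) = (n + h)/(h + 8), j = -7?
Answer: 2037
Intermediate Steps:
G(n, h) = -(h + n)/(2*(8 + h)) (G(n, h) = -(n + h)/(2*(h + 8)) = -(h + n)/(2*(8 + h)))
f(o) = 16*o
(-24390 + 26331) + f(G(-5, j)) = (-24390 + 26331) + 16*((-1*(-7) - 1*(-5))/(2*(8 - 7))) = 1941 + 16*((1/2)*(7 + 5)/1) = 1941 + 16*((1/2)*1*12) = 1941 + 16*6 = 1941 + 96 = 2037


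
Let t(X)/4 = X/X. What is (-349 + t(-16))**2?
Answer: 119025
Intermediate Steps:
t(X) = 4 (t(X) = 4*(X/X) = 4*1 = 4)
(-349 + t(-16))**2 = (-349 + 4)**2 = (-345)**2 = 119025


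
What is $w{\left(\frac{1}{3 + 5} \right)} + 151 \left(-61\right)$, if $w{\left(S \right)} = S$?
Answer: $- \frac{73687}{8} \approx -9210.9$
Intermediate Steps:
$w{\left(\frac{1}{3 + 5} \right)} + 151 \left(-61\right) = \frac{1}{3 + 5} + 151 \left(-61\right) = \frac{1}{8} - 9211 = - \frac{73687}{8}$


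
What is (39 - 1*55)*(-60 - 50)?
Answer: 1760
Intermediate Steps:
(39 - 1*55)*(-60 - 50) = (39 - 55)*(-110) = -16*(-110) = 1760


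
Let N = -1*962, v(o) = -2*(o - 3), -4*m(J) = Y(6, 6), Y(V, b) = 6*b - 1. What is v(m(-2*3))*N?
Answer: -22607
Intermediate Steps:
Y(V, b) = -1 + 6*b
m(J) = -35/4 (m(J) = -(-1 + 6*6)/4 = -(-1 + 36)/4 = -¼*35 = -35/4)
v(o) = 6 - 2*o (v(o) = -2*(-3 + o) = 6 - 2*o)
N = -962
v(m(-2*3))*N = (6 - 2*(-35/4))*(-962) = (6 + 35/2)*(-962) = (47/2)*(-962) = -22607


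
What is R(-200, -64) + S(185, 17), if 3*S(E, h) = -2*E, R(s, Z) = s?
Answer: -970/3 ≈ -323.33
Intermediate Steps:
S(E, h) = -2*E/3 (S(E, h) = (-2*E)/3 = -2*E/3)
R(-200, -64) + S(185, 17) = -200 - 2/3*185 = -200 - 370/3 = -970/3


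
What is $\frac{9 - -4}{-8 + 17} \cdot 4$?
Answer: $\frac{52}{9} \approx 5.7778$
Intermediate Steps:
$\frac{9 - -4}{-8 + 17} \cdot 4 = \frac{9 + 4}{9} \cdot 4 = \frac{1}{9} \cdot 13 \cdot 4 = \frac{13}{9} \cdot 4 = \frac{52}{9}$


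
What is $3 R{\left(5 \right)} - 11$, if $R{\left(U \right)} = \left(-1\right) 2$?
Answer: $-17$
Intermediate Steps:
$R{\left(U \right)} = -2$
$3 R{\left(5 \right)} - 11 = 3 \left(-2\right) - 11 = -6 - 11 = -17$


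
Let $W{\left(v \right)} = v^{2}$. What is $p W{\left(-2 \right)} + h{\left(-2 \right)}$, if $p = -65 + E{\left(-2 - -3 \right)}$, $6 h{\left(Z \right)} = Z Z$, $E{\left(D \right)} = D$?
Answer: $- \frac{766}{3} \approx -255.33$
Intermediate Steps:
$h{\left(Z \right)} = \frac{Z^{2}}{6}$ ($h{\left(Z \right)} = \frac{Z Z}{6} = \frac{Z^{2}}{6}$)
$p = -64$ ($p = -65 - -1 = -65 + \left(-2 + 3\right) = -65 + 1 = -64$)
$p W{\left(-2 \right)} + h{\left(-2 \right)} = - 64 \left(-2\right)^{2} + \frac{\left(-2\right)^{2}}{6} = \left(-64\right) 4 + \frac{1}{6} \cdot 4 = -256 + \frac{2}{3} = - \frac{766}{3}$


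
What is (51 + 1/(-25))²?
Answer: 1623076/625 ≈ 2596.9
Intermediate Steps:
(51 + 1/(-25))² = (51 - 1/25)² = (1274/25)² = 1623076/625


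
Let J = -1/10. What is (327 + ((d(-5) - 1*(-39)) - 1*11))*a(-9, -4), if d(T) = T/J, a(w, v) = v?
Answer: -1620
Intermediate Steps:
J = -⅒ (J = -1*⅒ = -⅒ ≈ -0.10000)
d(T) = -10*T (d(T) = T/(-⅒) = T*(-10) = -10*T)
(327 + ((d(-5) - 1*(-39)) - 1*11))*a(-9, -4) = (327 + ((-10*(-5) - 1*(-39)) - 1*11))*(-4) = (327 + ((50 + 39) - 11))*(-4) = (327 + (89 - 11))*(-4) = (327 + 78)*(-4) = 405*(-4) = -1620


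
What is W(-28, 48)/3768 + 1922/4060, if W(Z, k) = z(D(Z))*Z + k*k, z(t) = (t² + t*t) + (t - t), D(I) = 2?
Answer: 980431/956130 ≈ 1.0254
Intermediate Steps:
z(t) = 2*t² (z(t) = (t² + t²) + 0 = 2*t² + 0 = 2*t²)
W(Z, k) = k² + 8*Z (W(Z, k) = (2*2²)*Z + k*k = (2*4)*Z + k² = 8*Z + k² = k² + 8*Z)
W(-28, 48)/3768 + 1922/4060 = (48² + 8*(-28))/3768 + 1922/4060 = (2304 - 224)*(1/3768) + 1922*(1/4060) = 2080*(1/3768) + 961/2030 = 260/471 + 961/2030 = 980431/956130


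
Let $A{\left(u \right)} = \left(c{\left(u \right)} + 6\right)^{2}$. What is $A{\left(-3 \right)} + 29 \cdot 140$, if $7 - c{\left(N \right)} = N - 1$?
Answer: $4349$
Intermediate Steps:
$c{\left(N \right)} = 8 - N$ ($c{\left(N \right)} = 7 - \left(N - 1\right) = 7 - \left(-1 + N\right) = 8 - N$)
$A{\left(u \right)} = \left(14 - u\right)^{2}$ ($A{\left(u \right)} = \left(\left(8 - u\right) + 6\right)^{2} = \left(14 - u\right)^{2}$)
$A{\left(-3 \right)} + 29 \cdot 140 = \left(-14 - 3\right)^{2} + 29 \cdot 140 = \left(-17\right)^{2} + 4060 = 289 + 4060 = 4349$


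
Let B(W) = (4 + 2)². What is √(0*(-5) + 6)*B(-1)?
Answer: 36*√6 ≈ 88.182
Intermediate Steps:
B(W) = 36 (B(W) = 6² = 36)
√(0*(-5) + 6)*B(-1) = √(0*(-5) + 6)*36 = √(0 + 6)*36 = √6*36 = 36*√6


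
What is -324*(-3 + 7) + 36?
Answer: -1260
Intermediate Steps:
-324*(-3 + 7) + 36 = -324*4 + 36 = -54*24 + 36 = -1296 + 36 = -1260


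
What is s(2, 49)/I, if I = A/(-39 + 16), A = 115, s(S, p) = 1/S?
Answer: -⅒ ≈ -0.10000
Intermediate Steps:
I = -5 (I = 115/(-39 + 16) = 115/(-23) = -1/23*115 = -5)
s(2, 49)/I = 1/(2*(-5)) = (½)*(-⅕) = -⅒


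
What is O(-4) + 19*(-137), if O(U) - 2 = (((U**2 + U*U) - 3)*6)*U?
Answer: -3297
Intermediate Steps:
O(U) = 2 + U*(-18 + 12*U**2) (O(U) = 2 + (((U**2 + U*U) - 3)*6)*U = 2 + (((U**2 + U**2) - 3)*6)*U = 2 + ((2*U**2 - 3)*6)*U = 2 + ((-3 + 2*U**2)*6)*U = 2 + (-18 + 12*U**2)*U = 2 + U*(-18 + 12*U**2))
O(-4) + 19*(-137) = (2 - 18*(-4) + 12*(-4)**3) + 19*(-137) = (2 + 72 + 12*(-64)) - 2603 = (2 + 72 - 768) - 2603 = -694 - 2603 = -3297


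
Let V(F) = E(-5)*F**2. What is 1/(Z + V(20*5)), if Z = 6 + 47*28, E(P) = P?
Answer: -1/48678 ≈ -2.0543e-5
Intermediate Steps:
V(F) = -5*F**2
Z = 1322 (Z = 6 + 1316 = 1322)
1/(Z + V(20*5)) = 1/(1322 - 5*(20*5)**2) = 1/(1322 - 5*100**2) = 1/(1322 - 5*10000) = 1/(1322 - 50000) = 1/(-48678) = -1/48678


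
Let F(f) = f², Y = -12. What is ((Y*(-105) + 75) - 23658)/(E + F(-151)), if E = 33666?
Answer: -22323/56467 ≈ -0.39533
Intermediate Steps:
((Y*(-105) + 75) - 23658)/(E + F(-151)) = ((-12*(-105) + 75) - 23658)/(33666 + (-151)²) = ((1260 + 75) - 23658)/(33666 + 22801) = (1335 - 23658)/56467 = -22323*1/56467 = -22323/56467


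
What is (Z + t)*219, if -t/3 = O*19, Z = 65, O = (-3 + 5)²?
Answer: -35697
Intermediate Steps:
O = 4 (O = 2² = 4)
t = -228 (t = -12*19 = -3*76 = -228)
(Z + t)*219 = (65 - 228)*219 = -163*219 = -35697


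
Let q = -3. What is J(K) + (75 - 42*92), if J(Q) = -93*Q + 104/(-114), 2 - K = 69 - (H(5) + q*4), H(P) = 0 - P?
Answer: 229259/57 ≈ 4022.1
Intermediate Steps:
H(P) = -P
K = -84 (K = 2 - (69 - (-1*5 - 3*4)) = 2 - (69 - (-5 - 12)) = 2 - (69 - 1*(-17)) = 2 - (69 + 17) = 2 - 1*86 = 2 - 86 = -84)
J(Q) = -52/57 - 93*Q (J(Q) = -93*Q + 104*(-1/114) = -93*Q - 52/57 = -52/57 - 93*Q)
J(K) + (75 - 42*92) = (-52/57 - 93*(-84)) + (75 - 42*92) = (-52/57 + 7812) + (75 - 3864) = 445232/57 - 3789 = 229259/57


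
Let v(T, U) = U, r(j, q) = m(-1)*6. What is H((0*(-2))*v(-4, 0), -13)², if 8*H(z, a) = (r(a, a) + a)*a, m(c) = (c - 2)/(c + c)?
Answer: 169/4 ≈ 42.250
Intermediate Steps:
m(c) = (-2 + c)/(2*c) (m(c) = (-2 + c)/((2*c)) = (-2 + c)*(1/(2*c)) = (-2 + c)/(2*c))
r(j, q) = 9 (r(j, q) = ((½)*(-2 - 1)/(-1))*6 = ((½)*(-1)*(-3))*6 = (3/2)*6 = 9)
H(z, a) = a*(9 + a)/8 (H(z, a) = ((9 + a)*a)/8 = (a*(9 + a))/8 = a*(9 + a)/8)
H((0*(-2))*v(-4, 0), -13)² = ((⅛)*(-13)*(9 - 13))² = ((⅛)*(-13)*(-4))² = (13/2)² = 169/4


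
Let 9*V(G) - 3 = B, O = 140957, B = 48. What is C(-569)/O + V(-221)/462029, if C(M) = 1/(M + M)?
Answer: 2725568035/222340921064742 ≈ 1.2259e-5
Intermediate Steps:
V(G) = 17/3 (V(G) = ⅓ + (⅑)*48 = ⅓ + 16/3 = 17/3)
C(M) = 1/(2*M)
C(-569)/O + V(-221)/462029 = ((½)/(-569))/140957 + (17/3)/462029 = ((½)*(-1/569))*(1/140957) + (17/3)*(1/462029) = -1/1138*1/140957 + 17/1386087 = -1/160409066 + 17/1386087 = 2725568035/222340921064742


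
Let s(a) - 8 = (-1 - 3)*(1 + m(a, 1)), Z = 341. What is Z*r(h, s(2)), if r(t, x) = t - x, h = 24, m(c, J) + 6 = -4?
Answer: -6820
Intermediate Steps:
m(c, J) = -10 (m(c, J) = -6 - 4 = -10)
s(a) = 44 (s(a) = 8 + (-1 - 3)*(1 - 10) = 8 - 4*(-9) = 8 + 36 = 44)
Z*r(h, s(2)) = 341*(24 - 1*44) = 341*(24 - 44) = 341*(-20) = -6820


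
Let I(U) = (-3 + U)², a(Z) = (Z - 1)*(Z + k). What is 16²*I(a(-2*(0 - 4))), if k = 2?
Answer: 1149184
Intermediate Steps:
a(Z) = (-1 + Z)*(2 + Z) (a(Z) = (Z - 1)*(Z + 2) = (-1 + Z)*(2 + Z))
16²*I(a(-2*(0 - 4))) = 16²*(-3 + (-2 - 2*(0 - 4) + (-2*(0 - 4))²))² = 256*(-3 + (-2 - 2*(-4) + (-2*(-4))²))² = 256*(-3 + (-2 + 8 + 8²))² = 256*(-3 + (-2 + 8 + 64))² = 256*(-3 + 70)² = 256*67² = 256*4489 = 1149184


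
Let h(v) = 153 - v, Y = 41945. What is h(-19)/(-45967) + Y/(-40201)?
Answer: -45000009/42974869 ≈ -1.0471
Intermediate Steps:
h(-19)/(-45967) + Y/(-40201) = (153 - 1*(-19))/(-45967) + 41945/(-40201) = (153 + 19)*(-1/45967) + 41945*(-1/40201) = 172*(-1/45967) - 41945/40201 = -4/1069 - 41945/40201 = -45000009/42974869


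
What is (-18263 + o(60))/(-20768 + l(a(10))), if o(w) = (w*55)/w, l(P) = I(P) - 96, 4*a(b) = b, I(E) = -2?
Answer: 9104/10433 ≈ 0.87262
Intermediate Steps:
a(b) = b/4
l(P) = -98 (l(P) = -2 - 96 = -98)
o(w) = 55 (o(w) = (55*w)/w = 55)
(-18263 + o(60))/(-20768 + l(a(10))) = (-18263 + 55)/(-20768 - 98) = -18208/(-20866) = -18208*(-1/20866) = 9104/10433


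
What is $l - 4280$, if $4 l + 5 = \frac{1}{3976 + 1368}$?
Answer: $- \frac{91515999}{21376} \approx -4281.3$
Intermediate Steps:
$l = - \frac{26719}{21376}$ ($l = - \frac{5}{4} + \frac{1}{4 \left(3976 + 1368\right)} = - \frac{5}{4} + \frac{1}{4 \cdot 5344} = - \frac{5}{4} + \frac{1}{4} \cdot \frac{1}{5344} = - \frac{5}{4} + \frac{1}{21376} = - \frac{26719}{21376} \approx -1.25$)
$l - 4280 = - \frac{26719}{21376} - 4280 = - \frac{91515999}{21376}$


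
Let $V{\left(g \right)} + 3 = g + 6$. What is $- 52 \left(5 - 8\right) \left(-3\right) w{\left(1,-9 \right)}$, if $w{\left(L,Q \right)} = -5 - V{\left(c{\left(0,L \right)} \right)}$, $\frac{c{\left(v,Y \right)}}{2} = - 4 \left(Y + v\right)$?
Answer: $0$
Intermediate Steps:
$c{\left(v,Y \right)} = - 8 Y - 8 v$ ($c{\left(v,Y \right)} = 2 \left(- 4 \left(Y + v\right)\right) = 2 \left(- 4 Y - 4 v\right) = - 8 Y - 8 v$)
$V{\left(g \right)} = 3 + g$ ($V{\left(g \right)} = -3 + \left(g + 6\right) = -3 + \left(6 + g\right) = 3 + g$)
$w{\left(L,Q \right)} = -8 + 8 L$ ($w{\left(L,Q \right)} = -5 - \left(3 - 8 L\right) = -5 + \left(-3 + 8 L\right) = -8 + 8 L$)
$- 52 \left(5 - 8\right) \left(-3\right) w{\left(1,-9 \right)} = - 52 \left(5 - 8\right) \left(-3\right) \left(-8 + 8 \cdot 1\right) = - 52 \left(5 - 8\right) \left(-3\right) \left(-8 + 8\right) = - 52 \left(5 - 8\right) \left(-3\right) 0 = - 52 \left(\left(-3\right) \left(-3\right)\right) 0 = \left(-52\right) 9 \cdot 0 = \left(-468\right) 0 = 0$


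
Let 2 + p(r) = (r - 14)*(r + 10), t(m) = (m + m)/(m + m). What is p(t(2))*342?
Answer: -49590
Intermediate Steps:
t(m) = 1 (t(m) = (2*m)/((2*m)) = (2*m)*(1/(2*m)) = 1)
p(r) = -2 + (-14 + r)*(10 + r) (p(r) = -2 + (r - 14)*(r + 10) = -2 + (-14 + r)*(10 + r))
p(t(2))*342 = (-142 + 1² - 4*1)*342 = (-142 + 1 - 4)*342 = -145*342 = -49590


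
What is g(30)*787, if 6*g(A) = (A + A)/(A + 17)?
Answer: 7870/47 ≈ 167.45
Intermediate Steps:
g(A) = A/(3*(17 + A)) (g(A) = ((A + A)/(A + 17))/6 = ((2*A)/(17 + A))/6 = (2*A/(17 + A))/6 = A/(3*(17 + A)))
g(30)*787 = ((1/3)*30/(17 + 30))*787 = ((1/3)*30/47)*787 = ((1/3)*30*(1/47))*787 = (10/47)*787 = 7870/47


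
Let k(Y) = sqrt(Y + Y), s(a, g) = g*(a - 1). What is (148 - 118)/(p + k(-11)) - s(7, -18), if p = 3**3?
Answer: 81918/751 - 30*I*sqrt(22)/751 ≈ 109.08 - 0.18737*I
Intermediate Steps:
p = 27
s(a, g) = g*(-1 + a)
k(Y) = sqrt(2)*sqrt(Y) (k(Y) = sqrt(2*Y) = sqrt(2)*sqrt(Y))
(148 - 118)/(p + k(-11)) - s(7, -18) = (148 - 118)/(27 + sqrt(2)*sqrt(-11)) - (-18)*(-1 + 7) = 30/(27 + sqrt(2)*(I*sqrt(11))) - (-18)*6 = 30/(27 + I*sqrt(22)) - 1*(-108) = 30/(27 + I*sqrt(22)) + 108 = 108 + 30/(27 + I*sqrt(22))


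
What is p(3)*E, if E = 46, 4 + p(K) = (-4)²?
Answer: 552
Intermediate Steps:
p(K) = 12 (p(K) = -4 + (-4)² = -4 + 16 = 12)
p(3)*E = 12*46 = 552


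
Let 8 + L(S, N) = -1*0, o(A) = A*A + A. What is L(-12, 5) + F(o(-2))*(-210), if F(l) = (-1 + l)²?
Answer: -218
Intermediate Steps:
o(A) = A + A² (o(A) = A² + A = A + A²)
L(S, N) = -8 (L(S, N) = -8 - 1*0 = -8 + 0 = -8)
L(-12, 5) + F(o(-2))*(-210) = -8 + (-1 - 2*(1 - 2))²*(-210) = -8 + (-1 - 2*(-1))²*(-210) = -8 + (-1 + 2)²*(-210) = -8 + 1²*(-210) = -8 + 1*(-210) = -8 - 210 = -218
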